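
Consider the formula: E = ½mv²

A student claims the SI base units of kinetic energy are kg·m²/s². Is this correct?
Units of each symbol in E = ½mv²:
  m (mass): kg
  v (speed): m/s  → to the power 2, contributes m²/s²
  The factor ½ is dimensionless.

Multiplying the contributions: [kg] · [m²/s²]
Adding exponents of each base unit: kg: 1, m: 2, s: -2
SI base units of kinetic energy: kg·m²/s²

The claimed units kg·m²/s² match the derived units, so the claim is correct.

Answer: Yes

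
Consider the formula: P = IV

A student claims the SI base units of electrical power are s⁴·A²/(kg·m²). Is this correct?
Units of each symbol in P = IV:
  I (current): A
  V (voltage, in volts): kg·m²/(s³·A)

Multiplying the contributions: [A] · [kg·m²/(s³·A)]
Adding exponents of each base unit: kg: 1, m: 2, s: -3
SI base units of electrical power: kg·m²/s³

The claimed units s⁴·A²/(kg·m²) (exponents kg: -1, m: -2, s: 4, A: 2) do not match the derived units kg·m²/s³ (exponents kg: 1, m: 2, s: -3), so the claim is incorrect.

Answer: No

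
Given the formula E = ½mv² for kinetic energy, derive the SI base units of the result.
Units of each symbol in E = ½mv²:
  m (mass): kg
  v (speed): m/s  → to the power 2, contributes m²/s²
  The factor ½ is dimensionless.

Multiplying the contributions: [kg] · [m²/s²]
Adding exponents of each base unit: kg: 1, m: 2, s: -2
SI base units of kinetic energy: kg·m²/s²

Answer: kg·m²/s²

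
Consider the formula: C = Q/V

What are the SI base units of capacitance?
Units of each symbol in C = Q/V:
  Q (charge, in coulombs): s·A
  V (voltage, in volts): kg·m²/(s³·A)  → in the denominator, contributes s³·A/(kg·m²)

Multiplying the contributions: [s·A] · [s³·A/(kg·m²)]
Adding exponents of each base unit: kg: -1, m: -2, s: 4, A: 2
SI base units of capacitance: s⁴·A²/(kg·m²)

Answer: s⁴·A²/(kg·m²)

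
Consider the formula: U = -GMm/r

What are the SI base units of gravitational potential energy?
Units of each symbol in U = -GMm/r:
  G (gravitational constant): m³/(kg·s²)
  M (mass): kg
  m (mass): kg
  r (distance): m  → in the denominator, contributes 1/m
  The minus sign does not affect the units.

Multiplying the contributions: [m³/(kg·s²)] · [kg] · [kg] · [1/m]
Adding exponents of each base unit: kg: 1, m: 2, s: -2
SI base units of gravitational potential energy: kg·m²/s²

Answer: kg·m²/s²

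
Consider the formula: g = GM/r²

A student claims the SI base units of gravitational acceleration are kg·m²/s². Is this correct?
Units of each symbol in g = GM/r²:
  G (gravitational constant): m³/(kg·s²)
  M (mass): kg
  r (distance): m  → to the power 2 in the denominator, contributes 1/m²

Multiplying the contributions: [m³/(kg·s²)] · [kg] · [1/m²]
Adding exponents of each base unit: m: 1, s: -2
SI base units of gravitational acceleration: m/s²

The claimed units kg·m²/s² (exponents kg: 1, m: 2, s: -2) do not match the derived units m/s² (exponents m: 1, s: -2), so the claim is incorrect.

Answer: No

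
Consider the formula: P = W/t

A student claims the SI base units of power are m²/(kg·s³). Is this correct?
Units of each symbol in P = W/t:
  W (work): kg·m²/s²
  t (time): s  → in the denominator, contributes 1/s

Multiplying the contributions: [kg·m²/s²] · [1/s]
Adding exponents of each base unit: kg: 1, m: 2, s: -3
SI base units of power: kg·m²/s³

The claimed units m²/(kg·s³) (exponents kg: -1, m: 2, s: -3) do not match the derived units kg·m²/s³ (exponents kg: 1, m: 2, s: -3), so the claim is incorrect.

Answer: No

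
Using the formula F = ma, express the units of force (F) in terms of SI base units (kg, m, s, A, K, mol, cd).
Units of each symbol in F = ma:
  m (mass): kg
  a (acceleration): m/s²

Multiplying the contributions: [kg] · [m/s²]
Adding exponents of each base unit: kg: 1, m: 1, s: -2
SI base units of force: kg·m/s²

Answer: kg·m/s²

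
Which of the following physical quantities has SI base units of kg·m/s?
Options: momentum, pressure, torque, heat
Checking the SI base units of each option:
  momentum (p = mv): kg·m/s  ✓ matches
  pressure (P = F/A): kg/(m·s²)  ✗
  torque (τ = Fr): kg·m²/s²  ✗
  heat (Q = mcΔT): kg·m²/s²  ✗

Only momentum has units kg·m/s.

Answer: momentum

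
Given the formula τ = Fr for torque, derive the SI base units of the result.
Units of each symbol in τ = Fr:
  F (force): kg·m/s²
  r (lever arm): m

Multiplying the contributions: [kg·m/s²] · [m]
Adding exponents of each base unit: kg: 1, m: 2, s: -2
SI base units of torque: kg·m²/s²

Answer: kg·m²/s²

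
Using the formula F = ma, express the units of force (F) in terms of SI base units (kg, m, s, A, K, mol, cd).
Units of each symbol in F = ma:
  m (mass): kg
  a (acceleration): m/s²

Multiplying the contributions: [kg] · [m/s²]
Adding exponents of each base unit: kg: 1, m: 1, s: -2
SI base units of force: kg·m/s²

Answer: kg·m/s²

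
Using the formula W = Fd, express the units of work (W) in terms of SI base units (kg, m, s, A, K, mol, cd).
Units of each symbol in W = Fd:
  F (force): kg·m/s²
  d (displacement): m

Multiplying the contributions: [kg·m/s²] · [m]
Adding exponents of each base unit: kg: 1, m: 2, s: -2
SI base units of work: kg·m²/s²

Answer: kg·m²/s²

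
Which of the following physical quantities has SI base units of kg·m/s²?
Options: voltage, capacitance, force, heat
Checking the SI base units of each option:
  voltage (V = IR): kg·m²/(s³·A)  ✗
  capacitance (C = Q/V): s⁴·A²/(kg·m²)  ✗
  force (F = ma): kg·m/s²  ✓ matches
  heat (Q = mcΔT): kg·m²/s²  ✗

Only force has units kg·m/s².

Answer: force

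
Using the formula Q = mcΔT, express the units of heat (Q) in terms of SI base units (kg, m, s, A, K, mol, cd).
Units of each symbol in Q = mcΔT:
  m (mass): kg
  c (specific heat capacity, in J/(kg·K)): m²/(s²·K)
  ΔT (temperature change): K

Multiplying the contributions: [kg] · [m²/(s²·K)] · [K]
Adding exponents of each base unit: kg: 1, m: 2, s: -2
SI base units of heat: kg·m²/s²

Answer: kg·m²/s²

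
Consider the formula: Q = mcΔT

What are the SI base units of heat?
Units of each symbol in Q = mcΔT:
  m (mass): kg
  c (specific heat capacity, in J/(kg·K)): m²/(s²·K)
  ΔT (temperature change): K

Multiplying the contributions: [kg] · [m²/(s²·K)] · [K]
Adding exponents of each base unit: kg: 1, m: 2, s: -2
SI base units of heat: kg·m²/s²

Answer: kg·m²/s²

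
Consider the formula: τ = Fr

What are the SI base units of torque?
Units of each symbol in τ = Fr:
  F (force): kg·m/s²
  r (lever arm): m

Multiplying the contributions: [kg·m/s²] · [m]
Adding exponents of each base unit: kg: 1, m: 2, s: -2
SI base units of torque: kg·m²/s²

Answer: kg·m²/s²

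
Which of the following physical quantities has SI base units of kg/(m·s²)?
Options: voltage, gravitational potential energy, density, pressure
Checking the SI base units of each option:
  voltage (V = IR): kg·m²/(s³·A)  ✗
  gravitational potential energy (U = -GMm/r): kg·m²/s²  ✗
  density (ρ = m/V): kg/m³  ✗
  pressure (P = F/A): kg/(m·s²)  ✓ matches

Only pressure has units kg/(m·s²).

Answer: pressure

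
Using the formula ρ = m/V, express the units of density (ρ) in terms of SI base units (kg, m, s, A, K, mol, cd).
Units of each symbol in ρ = m/V:
  m (mass): kg
  V (volume): m³  → in the denominator, contributes 1/m³

Multiplying the contributions: [kg] · [1/m³]
Adding exponents of each base unit: kg: 1, m: -3
SI base units of density: kg/m³

Answer: kg/m³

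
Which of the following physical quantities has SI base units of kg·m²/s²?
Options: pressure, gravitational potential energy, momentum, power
Checking the SI base units of each option:
  pressure (P = F/A): kg/(m·s²)  ✗
  gravitational potential energy (U = -GMm/r): kg·m²/s²  ✓ matches
  momentum (p = mv): kg·m/s  ✗
  power (P = W/t): kg·m²/s³  ✗

Only gravitational potential energy has units kg·m²/s².

Answer: gravitational potential energy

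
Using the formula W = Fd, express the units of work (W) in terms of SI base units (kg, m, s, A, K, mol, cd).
Units of each symbol in W = Fd:
  F (force): kg·m/s²
  d (displacement): m

Multiplying the contributions: [kg·m/s²] · [m]
Adding exponents of each base unit: kg: 1, m: 2, s: -2
SI base units of work: kg·m²/s²

Answer: kg·m²/s²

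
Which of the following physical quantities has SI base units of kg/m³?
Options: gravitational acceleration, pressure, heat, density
Checking the SI base units of each option:
  gravitational acceleration (g = GM/r²): m/s²  ✗
  pressure (P = F/A): kg/(m·s²)  ✗
  heat (Q = mcΔT): kg·m²/s²  ✗
  density (ρ = m/V): kg/m³  ✓ matches

Only density has units kg/m³.

Answer: density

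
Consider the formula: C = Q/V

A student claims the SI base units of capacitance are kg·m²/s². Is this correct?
Units of each symbol in C = Q/V:
  Q (charge, in coulombs): s·A
  V (voltage, in volts): kg·m²/(s³·A)  → in the denominator, contributes s³·A/(kg·m²)

Multiplying the contributions: [s·A] · [s³·A/(kg·m²)]
Adding exponents of each base unit: kg: -1, m: -2, s: 4, A: 2
SI base units of capacitance: s⁴·A²/(kg·m²)

The claimed units kg·m²/s² (exponents kg: 1, m: 2, s: -2) do not match the derived units s⁴·A²/(kg·m²) (exponents kg: -1, m: -2, s: 4, A: 2), so the claim is incorrect.

Answer: No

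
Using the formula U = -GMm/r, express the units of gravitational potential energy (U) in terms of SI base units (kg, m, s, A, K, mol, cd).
Units of each symbol in U = -GMm/r:
  G (gravitational constant): m³/(kg·s²)
  M (mass): kg
  m (mass): kg
  r (distance): m  → in the denominator, contributes 1/m
  The minus sign does not affect the units.

Multiplying the contributions: [m³/(kg·s²)] · [kg] · [kg] · [1/m]
Adding exponents of each base unit: kg: 1, m: 2, s: -2
SI base units of gravitational potential energy: kg·m²/s²

Answer: kg·m²/s²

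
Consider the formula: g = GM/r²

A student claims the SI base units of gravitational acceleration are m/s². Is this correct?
Units of each symbol in g = GM/r²:
  G (gravitational constant): m³/(kg·s²)
  M (mass): kg
  r (distance): m  → to the power 2 in the denominator, contributes 1/m²

Multiplying the contributions: [m³/(kg·s²)] · [kg] · [1/m²]
Adding exponents of each base unit: m: 1, s: -2
SI base units of gravitational acceleration: m/s²

The claimed units m/s² match the derived units, so the claim is correct.

Answer: Yes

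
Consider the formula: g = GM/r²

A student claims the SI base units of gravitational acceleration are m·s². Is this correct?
Units of each symbol in g = GM/r²:
  G (gravitational constant): m³/(kg·s²)
  M (mass): kg
  r (distance): m  → to the power 2 in the denominator, contributes 1/m²

Multiplying the contributions: [m³/(kg·s²)] · [kg] · [1/m²]
Adding exponents of each base unit: m: 1, s: -2
SI base units of gravitational acceleration: m/s²

The claimed units m·s² (exponents m: 1, s: 2) do not match the derived units m/s² (exponents m: 1, s: -2), so the claim is incorrect.

Answer: No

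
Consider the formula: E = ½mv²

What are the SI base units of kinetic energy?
Units of each symbol in E = ½mv²:
  m (mass): kg
  v (speed): m/s  → to the power 2, contributes m²/s²
  The factor ½ is dimensionless.

Multiplying the contributions: [kg] · [m²/s²]
Adding exponents of each base unit: kg: 1, m: 2, s: -2
SI base units of kinetic energy: kg·m²/s²

Answer: kg·m²/s²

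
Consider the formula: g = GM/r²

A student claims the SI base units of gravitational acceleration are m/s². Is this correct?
Units of each symbol in g = GM/r²:
  G (gravitational constant): m³/(kg·s²)
  M (mass): kg
  r (distance): m  → to the power 2 in the denominator, contributes 1/m²

Multiplying the contributions: [m³/(kg·s²)] · [kg] · [1/m²]
Adding exponents of each base unit: m: 1, s: -2
SI base units of gravitational acceleration: m/s²

The claimed units m/s² match the derived units, so the claim is correct.

Answer: Yes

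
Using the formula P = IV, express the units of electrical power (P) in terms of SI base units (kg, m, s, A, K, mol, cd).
Units of each symbol in P = IV:
  I (current): A
  V (voltage, in volts): kg·m²/(s³·A)

Multiplying the contributions: [A] · [kg·m²/(s³·A)]
Adding exponents of each base unit: kg: 1, m: 2, s: -3
SI base units of electrical power: kg·m²/s³

Answer: kg·m²/s³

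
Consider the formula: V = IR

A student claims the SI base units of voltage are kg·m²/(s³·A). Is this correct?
Units of each symbol in V = IR:
  I (current): A
  R (resistance, in ohms): kg·m²/(s³·A²)

Multiplying the contributions: [A] · [kg·m²/(s³·A²)]
Adding exponents of each base unit: kg: 1, m: 2, s: -3, A: -1
SI base units of voltage: kg·m²/(s³·A)

The claimed units kg·m²/(s³·A) match the derived units, so the claim is correct.

Answer: Yes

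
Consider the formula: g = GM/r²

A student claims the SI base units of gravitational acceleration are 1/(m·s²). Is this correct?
Units of each symbol in g = GM/r²:
  G (gravitational constant): m³/(kg·s²)
  M (mass): kg
  r (distance): m  → to the power 2 in the denominator, contributes 1/m²

Multiplying the contributions: [m³/(kg·s²)] · [kg] · [1/m²]
Adding exponents of each base unit: m: 1, s: -2
SI base units of gravitational acceleration: m/s²

The claimed units 1/(m·s²) (exponents m: -1, s: -2) do not match the derived units m/s² (exponents m: 1, s: -2), so the claim is incorrect.

Answer: No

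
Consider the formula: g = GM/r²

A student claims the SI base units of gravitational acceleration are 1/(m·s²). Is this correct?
Units of each symbol in g = GM/r²:
  G (gravitational constant): m³/(kg·s²)
  M (mass): kg
  r (distance): m  → to the power 2 in the denominator, contributes 1/m²

Multiplying the contributions: [m³/(kg·s²)] · [kg] · [1/m²]
Adding exponents of each base unit: m: 1, s: -2
SI base units of gravitational acceleration: m/s²

The claimed units 1/(m·s²) (exponents m: -1, s: -2) do not match the derived units m/s² (exponents m: 1, s: -2), so the claim is incorrect.

Answer: No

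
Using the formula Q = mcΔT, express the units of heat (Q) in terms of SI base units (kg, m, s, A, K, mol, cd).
Units of each symbol in Q = mcΔT:
  m (mass): kg
  c (specific heat capacity, in J/(kg·K)): m²/(s²·K)
  ΔT (temperature change): K

Multiplying the contributions: [kg] · [m²/(s²·K)] · [K]
Adding exponents of each base unit: kg: 1, m: 2, s: -2
SI base units of heat: kg·m²/s²

Answer: kg·m²/s²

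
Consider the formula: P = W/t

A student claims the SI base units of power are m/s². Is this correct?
Units of each symbol in P = W/t:
  W (work): kg·m²/s²
  t (time): s  → in the denominator, contributes 1/s

Multiplying the contributions: [kg·m²/s²] · [1/s]
Adding exponents of each base unit: kg: 1, m: 2, s: -3
SI base units of power: kg·m²/s³

The claimed units m/s² (exponents m: 1, s: -2) do not match the derived units kg·m²/s³ (exponents kg: 1, m: 2, s: -3), so the claim is incorrect.

Answer: No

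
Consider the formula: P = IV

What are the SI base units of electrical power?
Units of each symbol in P = IV:
  I (current): A
  V (voltage, in volts): kg·m²/(s³·A)

Multiplying the contributions: [A] · [kg·m²/(s³·A)]
Adding exponents of each base unit: kg: 1, m: 2, s: -3
SI base units of electrical power: kg·m²/s³

Answer: kg·m²/s³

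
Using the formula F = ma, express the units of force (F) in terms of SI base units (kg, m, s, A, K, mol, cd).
Units of each symbol in F = ma:
  m (mass): kg
  a (acceleration): m/s²

Multiplying the contributions: [kg] · [m/s²]
Adding exponents of each base unit: kg: 1, m: 1, s: -2
SI base units of force: kg·m/s²

Answer: kg·m/s²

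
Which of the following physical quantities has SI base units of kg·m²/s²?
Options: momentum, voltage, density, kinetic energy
Checking the SI base units of each option:
  momentum (p = mv): kg·m/s  ✗
  voltage (V = IR): kg·m²/(s³·A)  ✗
  density (ρ = m/V): kg/m³  ✗
  kinetic energy (E = ½mv²): kg·m²/s²  ✓ matches

Only kinetic energy has units kg·m²/s².

Answer: kinetic energy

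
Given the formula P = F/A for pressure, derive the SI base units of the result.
Units of each symbol in P = F/A:
  F (force): kg·m/s²
  A (area): m²  → in the denominator, contributes 1/m²

Multiplying the contributions: [kg·m/s²] · [1/m²]
Adding exponents of each base unit: kg: 1, m: -1, s: -2
SI base units of pressure: kg/(m·s²)

Answer: kg/(m·s²)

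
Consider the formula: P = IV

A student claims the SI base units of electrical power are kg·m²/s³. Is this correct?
Units of each symbol in P = IV:
  I (current): A
  V (voltage, in volts): kg·m²/(s³·A)

Multiplying the contributions: [A] · [kg·m²/(s³·A)]
Adding exponents of each base unit: kg: 1, m: 2, s: -3
SI base units of electrical power: kg·m²/s³

The claimed units kg·m²/s³ match the derived units, so the claim is correct.

Answer: Yes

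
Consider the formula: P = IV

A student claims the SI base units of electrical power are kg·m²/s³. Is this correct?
Units of each symbol in P = IV:
  I (current): A
  V (voltage, in volts): kg·m²/(s³·A)

Multiplying the contributions: [A] · [kg·m²/(s³·A)]
Adding exponents of each base unit: kg: 1, m: 2, s: -3
SI base units of electrical power: kg·m²/s³

The claimed units kg·m²/s³ match the derived units, so the claim is correct.

Answer: Yes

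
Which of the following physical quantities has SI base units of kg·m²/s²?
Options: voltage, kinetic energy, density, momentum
Checking the SI base units of each option:
  voltage (V = IR): kg·m²/(s³·A)  ✗
  kinetic energy (E = ½mv²): kg·m²/s²  ✓ matches
  density (ρ = m/V): kg/m³  ✗
  momentum (p = mv): kg·m/s  ✗

Only kinetic energy has units kg·m²/s².

Answer: kinetic energy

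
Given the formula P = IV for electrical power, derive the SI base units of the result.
Units of each symbol in P = IV:
  I (current): A
  V (voltage, in volts): kg·m²/(s³·A)

Multiplying the contributions: [A] · [kg·m²/(s³·A)]
Adding exponents of each base unit: kg: 1, m: 2, s: -3
SI base units of electrical power: kg·m²/s³

Answer: kg·m²/s³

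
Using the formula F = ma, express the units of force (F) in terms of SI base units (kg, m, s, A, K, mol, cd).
Units of each symbol in F = ma:
  m (mass): kg
  a (acceleration): m/s²

Multiplying the contributions: [kg] · [m/s²]
Adding exponents of each base unit: kg: 1, m: 1, s: -2
SI base units of force: kg·m/s²

Answer: kg·m/s²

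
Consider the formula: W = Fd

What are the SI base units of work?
Units of each symbol in W = Fd:
  F (force): kg·m/s²
  d (displacement): m

Multiplying the contributions: [kg·m/s²] · [m]
Adding exponents of each base unit: kg: 1, m: 2, s: -2
SI base units of work: kg·m²/s²

Answer: kg·m²/s²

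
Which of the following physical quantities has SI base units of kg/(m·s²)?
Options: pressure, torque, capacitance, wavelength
Checking the SI base units of each option:
  pressure (P = F/A): kg/(m·s²)  ✓ matches
  torque (τ = Fr): kg·m²/s²  ✗
  capacitance (C = Q/V): s⁴·A²/(kg·m²)  ✗
  wavelength (λ = v/f): m  ✗

Only pressure has units kg/(m·s²).

Answer: pressure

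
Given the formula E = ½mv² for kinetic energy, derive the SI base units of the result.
Units of each symbol in E = ½mv²:
  m (mass): kg
  v (speed): m/s  → to the power 2, contributes m²/s²
  The factor ½ is dimensionless.

Multiplying the contributions: [kg] · [m²/s²]
Adding exponents of each base unit: kg: 1, m: 2, s: -2
SI base units of kinetic energy: kg·m²/s²

Answer: kg·m²/s²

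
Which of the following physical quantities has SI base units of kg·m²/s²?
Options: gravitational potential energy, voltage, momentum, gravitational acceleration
Checking the SI base units of each option:
  gravitational potential energy (U = -GMm/r): kg·m²/s²  ✓ matches
  voltage (V = IR): kg·m²/(s³·A)  ✗
  momentum (p = mv): kg·m/s  ✗
  gravitational acceleration (g = GM/r²): m/s²  ✗

Only gravitational potential energy has units kg·m²/s².

Answer: gravitational potential energy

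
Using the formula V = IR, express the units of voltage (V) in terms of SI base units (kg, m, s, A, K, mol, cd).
Units of each symbol in V = IR:
  I (current): A
  R (resistance, in ohms): kg·m²/(s³·A²)

Multiplying the contributions: [A] · [kg·m²/(s³·A²)]
Adding exponents of each base unit: kg: 1, m: 2, s: -3, A: -1
SI base units of voltage: kg·m²/(s³·A)

Answer: kg·m²/(s³·A)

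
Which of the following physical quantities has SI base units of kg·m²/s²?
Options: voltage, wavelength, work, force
Checking the SI base units of each option:
  voltage (V = IR): kg·m²/(s³·A)  ✗
  wavelength (λ = v/f): m  ✗
  work (W = Fd): kg·m²/s²  ✓ matches
  force (F = ma): kg·m/s²  ✗

Only work has units kg·m²/s².

Answer: work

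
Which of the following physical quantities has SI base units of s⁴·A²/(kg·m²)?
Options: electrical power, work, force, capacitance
Checking the SI base units of each option:
  electrical power (P = IV): kg·m²/s³  ✗
  work (W = Fd): kg·m²/s²  ✗
  force (F = ma): kg·m/s²  ✗
  capacitance (C = Q/V): s⁴·A²/(kg·m²)  ✓ matches

Only capacitance has units s⁴·A²/(kg·m²).

Answer: capacitance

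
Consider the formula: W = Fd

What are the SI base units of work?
Units of each symbol in W = Fd:
  F (force): kg·m/s²
  d (displacement): m

Multiplying the contributions: [kg·m/s²] · [m]
Adding exponents of each base unit: kg: 1, m: 2, s: -2
SI base units of work: kg·m²/s²

Answer: kg·m²/s²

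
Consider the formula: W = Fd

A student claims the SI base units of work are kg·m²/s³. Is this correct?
Units of each symbol in W = Fd:
  F (force): kg·m/s²
  d (displacement): m

Multiplying the contributions: [kg·m/s²] · [m]
Adding exponents of each base unit: kg: 1, m: 2, s: -2
SI base units of work: kg·m²/s²

The claimed units kg·m²/s³ (exponents kg: 1, m: 2, s: -3) do not match the derived units kg·m²/s² (exponents kg: 1, m: 2, s: -2), so the claim is incorrect.

Answer: No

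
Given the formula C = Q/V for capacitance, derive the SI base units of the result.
Units of each symbol in C = Q/V:
  Q (charge, in coulombs): s·A
  V (voltage, in volts): kg·m²/(s³·A)  → in the denominator, contributes s³·A/(kg·m²)

Multiplying the contributions: [s·A] · [s³·A/(kg·m²)]
Adding exponents of each base unit: kg: -1, m: -2, s: 4, A: 2
SI base units of capacitance: s⁴·A²/(kg·m²)

Answer: s⁴·A²/(kg·m²)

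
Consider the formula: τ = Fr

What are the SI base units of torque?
Units of each symbol in τ = Fr:
  F (force): kg·m/s²
  r (lever arm): m

Multiplying the contributions: [kg·m/s²] · [m]
Adding exponents of each base unit: kg: 1, m: 2, s: -2
SI base units of torque: kg·m²/s²

Answer: kg·m²/s²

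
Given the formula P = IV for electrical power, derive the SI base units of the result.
Units of each symbol in P = IV:
  I (current): A
  V (voltage, in volts): kg·m²/(s³·A)

Multiplying the contributions: [A] · [kg·m²/(s³·A)]
Adding exponents of each base unit: kg: 1, m: 2, s: -3
SI base units of electrical power: kg·m²/s³

Answer: kg·m²/s³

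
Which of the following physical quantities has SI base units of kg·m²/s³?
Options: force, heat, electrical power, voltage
Checking the SI base units of each option:
  force (F = ma): kg·m/s²  ✗
  heat (Q = mcΔT): kg·m²/s²  ✗
  electrical power (P = IV): kg·m²/s³  ✓ matches
  voltage (V = IR): kg·m²/(s³·A)  ✗

Only electrical power has units kg·m²/s³.

Answer: electrical power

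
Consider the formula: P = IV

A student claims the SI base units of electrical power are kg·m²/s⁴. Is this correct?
Units of each symbol in P = IV:
  I (current): A
  V (voltage, in volts): kg·m²/(s³·A)

Multiplying the contributions: [A] · [kg·m²/(s³·A)]
Adding exponents of each base unit: kg: 1, m: 2, s: -3
SI base units of electrical power: kg·m²/s³

The claimed units kg·m²/s⁴ (exponents kg: 1, m: 2, s: -4) do not match the derived units kg·m²/s³ (exponents kg: 1, m: 2, s: -3), so the claim is incorrect.

Answer: No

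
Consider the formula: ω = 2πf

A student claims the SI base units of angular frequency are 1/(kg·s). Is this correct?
Units of each symbol in ω = 2πf:
  f (frequency): 1/s
  The factor 2π is dimensionless.

Multiplying the contributions: [1/s]
Adding exponents of each base unit: s: -1
SI base units of angular frequency: 1/s

The claimed units 1/(kg·s) (exponents kg: -1, s: -1) do not match the derived units 1/s (exponents s: -1), so the claim is incorrect.

Answer: No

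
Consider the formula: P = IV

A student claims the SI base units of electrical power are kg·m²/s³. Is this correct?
Units of each symbol in P = IV:
  I (current): A
  V (voltage, in volts): kg·m²/(s³·A)

Multiplying the contributions: [A] · [kg·m²/(s³·A)]
Adding exponents of each base unit: kg: 1, m: 2, s: -3
SI base units of electrical power: kg·m²/s³

The claimed units kg·m²/s³ match the derived units, so the claim is correct.

Answer: Yes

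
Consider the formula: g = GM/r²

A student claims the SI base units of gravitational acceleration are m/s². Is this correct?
Units of each symbol in g = GM/r²:
  G (gravitational constant): m³/(kg·s²)
  M (mass): kg
  r (distance): m  → to the power 2 in the denominator, contributes 1/m²

Multiplying the contributions: [m³/(kg·s²)] · [kg] · [1/m²]
Adding exponents of each base unit: m: 1, s: -2
SI base units of gravitational acceleration: m/s²

The claimed units m/s² match the derived units, so the claim is correct.

Answer: Yes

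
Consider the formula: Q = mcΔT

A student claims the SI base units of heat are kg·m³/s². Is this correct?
Units of each symbol in Q = mcΔT:
  m (mass): kg
  c (specific heat capacity, in J/(kg·K)): m²/(s²·K)
  ΔT (temperature change): K

Multiplying the contributions: [kg] · [m²/(s²·K)] · [K]
Adding exponents of each base unit: kg: 1, m: 2, s: -2
SI base units of heat: kg·m²/s²

The claimed units kg·m³/s² (exponents kg: 1, m: 3, s: -2) do not match the derived units kg·m²/s² (exponents kg: 1, m: 2, s: -2), so the claim is incorrect.

Answer: No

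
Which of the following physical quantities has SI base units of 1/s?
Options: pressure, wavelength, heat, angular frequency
Checking the SI base units of each option:
  pressure (P = F/A): kg/(m·s²)  ✗
  wavelength (λ = v/f): m  ✗
  heat (Q = mcΔT): kg·m²/s²  ✗
  angular frequency (ω = 2πf): 1/s  ✓ matches

Only angular frequency has units 1/s.

Answer: angular frequency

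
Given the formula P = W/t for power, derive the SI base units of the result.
Units of each symbol in P = W/t:
  W (work): kg·m²/s²
  t (time): s  → in the denominator, contributes 1/s

Multiplying the contributions: [kg·m²/s²] · [1/s]
Adding exponents of each base unit: kg: 1, m: 2, s: -3
SI base units of power: kg·m²/s³

Answer: kg·m²/s³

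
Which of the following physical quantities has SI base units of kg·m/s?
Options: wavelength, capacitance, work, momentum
Checking the SI base units of each option:
  wavelength (λ = v/f): m  ✗
  capacitance (C = Q/V): s⁴·A²/(kg·m²)  ✗
  work (W = Fd): kg·m²/s²  ✗
  momentum (p = mv): kg·m/s  ✓ matches

Only momentum has units kg·m/s.

Answer: momentum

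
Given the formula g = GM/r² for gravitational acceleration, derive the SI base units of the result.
Units of each symbol in g = GM/r²:
  G (gravitational constant): m³/(kg·s²)
  M (mass): kg
  r (distance): m  → to the power 2 in the denominator, contributes 1/m²

Multiplying the contributions: [m³/(kg·s²)] · [kg] · [1/m²]
Adding exponents of each base unit: m: 1, s: -2
SI base units of gravitational acceleration: m/s²

Answer: m/s²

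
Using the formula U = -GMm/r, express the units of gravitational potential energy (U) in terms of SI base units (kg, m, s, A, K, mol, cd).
Units of each symbol in U = -GMm/r:
  G (gravitational constant): m³/(kg·s²)
  M (mass): kg
  m (mass): kg
  r (distance): m  → in the denominator, contributes 1/m
  The minus sign does not affect the units.

Multiplying the contributions: [m³/(kg·s²)] · [kg] · [kg] · [1/m]
Adding exponents of each base unit: kg: 1, m: 2, s: -2
SI base units of gravitational potential energy: kg·m²/s²

Answer: kg·m²/s²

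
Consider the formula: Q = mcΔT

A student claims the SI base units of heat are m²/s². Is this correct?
Units of each symbol in Q = mcΔT:
  m (mass): kg
  c (specific heat capacity, in J/(kg·K)): m²/(s²·K)
  ΔT (temperature change): K

Multiplying the contributions: [kg] · [m²/(s²·K)] · [K]
Adding exponents of each base unit: kg: 1, m: 2, s: -2
SI base units of heat: kg·m²/s²

The claimed units m²/s² (exponents m: 2, s: -2) do not match the derived units kg·m²/s² (exponents kg: 1, m: 2, s: -2), so the claim is incorrect.

Answer: No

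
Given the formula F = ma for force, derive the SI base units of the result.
Units of each symbol in F = ma:
  m (mass): kg
  a (acceleration): m/s²

Multiplying the contributions: [kg] · [m/s²]
Adding exponents of each base unit: kg: 1, m: 1, s: -2
SI base units of force: kg·m/s²

Answer: kg·m/s²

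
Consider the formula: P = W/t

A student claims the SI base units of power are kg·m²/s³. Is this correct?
Units of each symbol in P = W/t:
  W (work): kg·m²/s²
  t (time): s  → in the denominator, contributes 1/s

Multiplying the contributions: [kg·m²/s²] · [1/s]
Adding exponents of each base unit: kg: 1, m: 2, s: -3
SI base units of power: kg·m²/s³

The claimed units kg·m²/s³ match the derived units, so the claim is correct.

Answer: Yes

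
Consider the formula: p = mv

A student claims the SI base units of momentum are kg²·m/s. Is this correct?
Units of each symbol in p = mv:
  m (mass): kg
  v (velocity): m/s

Multiplying the contributions: [kg] · [m/s]
Adding exponents of each base unit: kg: 1, m: 1, s: -1
SI base units of momentum: kg·m/s

The claimed units kg²·m/s (exponents kg: 2, m: 1, s: -1) do not match the derived units kg·m/s (exponents kg: 1, m: 1, s: -1), so the claim is incorrect.

Answer: No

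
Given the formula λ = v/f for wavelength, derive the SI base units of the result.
Units of each symbol in λ = v/f:
  v (wave speed): m/s
  f (frequency): 1/s  → in the denominator, contributes s

Multiplying the contributions: [m/s] · [s]
Adding exponents of each base unit: m: 1
SI base units of wavelength: m

Answer: m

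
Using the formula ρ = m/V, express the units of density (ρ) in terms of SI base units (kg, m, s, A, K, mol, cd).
Units of each symbol in ρ = m/V:
  m (mass): kg
  V (volume): m³  → in the denominator, contributes 1/m³

Multiplying the contributions: [kg] · [1/m³]
Adding exponents of each base unit: kg: 1, m: -3
SI base units of density: kg/m³

Answer: kg/m³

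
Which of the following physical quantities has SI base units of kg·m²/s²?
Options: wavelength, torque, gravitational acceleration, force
Checking the SI base units of each option:
  wavelength (λ = v/f): m  ✗
  torque (τ = Fr): kg·m²/s²  ✓ matches
  gravitational acceleration (g = GM/r²): m/s²  ✗
  force (F = ma): kg·m/s²  ✗

Only torque has units kg·m²/s².

Answer: torque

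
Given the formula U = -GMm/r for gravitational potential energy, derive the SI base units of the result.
Units of each symbol in U = -GMm/r:
  G (gravitational constant): m³/(kg·s²)
  M (mass): kg
  m (mass): kg
  r (distance): m  → in the denominator, contributes 1/m
  The minus sign does not affect the units.

Multiplying the contributions: [m³/(kg·s²)] · [kg] · [kg] · [1/m]
Adding exponents of each base unit: kg: 1, m: 2, s: -2
SI base units of gravitational potential energy: kg·m²/s²

Answer: kg·m²/s²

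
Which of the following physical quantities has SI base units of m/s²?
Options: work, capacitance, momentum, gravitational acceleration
Checking the SI base units of each option:
  work (W = Fd): kg·m²/s²  ✗
  capacitance (C = Q/V): s⁴·A²/(kg·m²)  ✗
  momentum (p = mv): kg·m/s  ✗
  gravitational acceleration (g = GM/r²): m/s²  ✓ matches

Only gravitational acceleration has units m/s².

Answer: gravitational acceleration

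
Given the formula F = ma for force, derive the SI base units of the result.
Units of each symbol in F = ma:
  m (mass): kg
  a (acceleration): m/s²

Multiplying the contributions: [kg] · [m/s²]
Adding exponents of each base unit: kg: 1, m: 1, s: -2
SI base units of force: kg·m/s²

Answer: kg·m/s²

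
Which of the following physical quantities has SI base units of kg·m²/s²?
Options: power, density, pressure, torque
Checking the SI base units of each option:
  power (P = W/t): kg·m²/s³  ✗
  density (ρ = m/V): kg/m³  ✗
  pressure (P = F/A): kg/(m·s²)  ✗
  torque (τ = Fr): kg·m²/s²  ✓ matches

Only torque has units kg·m²/s².

Answer: torque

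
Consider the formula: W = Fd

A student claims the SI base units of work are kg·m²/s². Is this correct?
Units of each symbol in W = Fd:
  F (force): kg·m/s²
  d (displacement): m

Multiplying the contributions: [kg·m/s²] · [m]
Adding exponents of each base unit: kg: 1, m: 2, s: -2
SI base units of work: kg·m²/s²

The claimed units kg·m²/s² match the derived units, so the claim is correct.

Answer: Yes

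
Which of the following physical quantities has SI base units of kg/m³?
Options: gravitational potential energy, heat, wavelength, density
Checking the SI base units of each option:
  gravitational potential energy (U = -GMm/r): kg·m²/s²  ✗
  heat (Q = mcΔT): kg·m²/s²  ✗
  wavelength (λ = v/f): m  ✗
  density (ρ = m/V): kg/m³  ✓ matches

Only density has units kg/m³.

Answer: density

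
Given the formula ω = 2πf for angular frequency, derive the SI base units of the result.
Units of each symbol in ω = 2πf:
  f (frequency): 1/s
  The factor 2π is dimensionless.

Multiplying the contributions: [1/s]
Adding exponents of each base unit: s: -1
SI base units of angular frequency: 1/s

Answer: 1/s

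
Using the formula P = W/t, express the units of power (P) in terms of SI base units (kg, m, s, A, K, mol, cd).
Units of each symbol in P = W/t:
  W (work): kg·m²/s²
  t (time): s  → in the denominator, contributes 1/s

Multiplying the contributions: [kg·m²/s²] · [1/s]
Adding exponents of each base unit: kg: 1, m: 2, s: -3
SI base units of power: kg·m²/s³

Answer: kg·m²/s³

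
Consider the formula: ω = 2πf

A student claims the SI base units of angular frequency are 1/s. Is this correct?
Units of each symbol in ω = 2πf:
  f (frequency): 1/s
  The factor 2π is dimensionless.

Multiplying the contributions: [1/s]
Adding exponents of each base unit: s: -1
SI base units of angular frequency: 1/s

The claimed units 1/s match the derived units, so the claim is correct.

Answer: Yes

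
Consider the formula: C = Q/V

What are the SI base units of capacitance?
Units of each symbol in C = Q/V:
  Q (charge, in coulombs): s·A
  V (voltage, in volts): kg·m²/(s³·A)  → in the denominator, contributes s³·A/(kg·m²)

Multiplying the contributions: [s·A] · [s³·A/(kg·m²)]
Adding exponents of each base unit: kg: -1, m: -2, s: 4, A: 2
SI base units of capacitance: s⁴·A²/(kg·m²)

Answer: s⁴·A²/(kg·m²)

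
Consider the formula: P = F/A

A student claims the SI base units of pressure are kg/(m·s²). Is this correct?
Units of each symbol in P = F/A:
  F (force): kg·m/s²
  A (area): m²  → in the denominator, contributes 1/m²

Multiplying the contributions: [kg·m/s²] · [1/m²]
Adding exponents of each base unit: kg: 1, m: -1, s: -2
SI base units of pressure: kg/(m·s²)

The claimed units kg/(m·s²) match the derived units, so the claim is correct.

Answer: Yes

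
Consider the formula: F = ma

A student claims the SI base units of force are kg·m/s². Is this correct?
Units of each symbol in F = ma:
  m (mass): kg
  a (acceleration): m/s²

Multiplying the contributions: [kg] · [m/s²]
Adding exponents of each base unit: kg: 1, m: 1, s: -2
SI base units of force: kg·m/s²

The claimed units kg·m/s² match the derived units, so the claim is correct.

Answer: Yes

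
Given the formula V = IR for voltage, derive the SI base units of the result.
Units of each symbol in V = IR:
  I (current): A
  R (resistance, in ohms): kg·m²/(s³·A²)

Multiplying the contributions: [A] · [kg·m²/(s³·A²)]
Adding exponents of each base unit: kg: 1, m: 2, s: -3, A: -1
SI base units of voltage: kg·m²/(s³·A)

Answer: kg·m²/(s³·A)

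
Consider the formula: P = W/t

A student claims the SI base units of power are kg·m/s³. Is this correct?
Units of each symbol in P = W/t:
  W (work): kg·m²/s²
  t (time): s  → in the denominator, contributes 1/s

Multiplying the contributions: [kg·m²/s²] · [1/s]
Adding exponents of each base unit: kg: 1, m: 2, s: -3
SI base units of power: kg·m²/s³

The claimed units kg·m/s³ (exponents kg: 1, m: 1, s: -3) do not match the derived units kg·m²/s³ (exponents kg: 1, m: 2, s: -3), so the claim is incorrect.

Answer: No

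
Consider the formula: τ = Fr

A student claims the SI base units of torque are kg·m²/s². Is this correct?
Units of each symbol in τ = Fr:
  F (force): kg·m/s²
  r (lever arm): m

Multiplying the contributions: [kg·m/s²] · [m]
Adding exponents of each base unit: kg: 1, m: 2, s: -2
SI base units of torque: kg·m²/s²

The claimed units kg·m²/s² match the derived units, so the claim is correct.

Answer: Yes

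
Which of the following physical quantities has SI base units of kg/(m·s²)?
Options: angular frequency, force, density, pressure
Checking the SI base units of each option:
  angular frequency (ω = 2πf): 1/s  ✗
  force (F = ma): kg·m/s²  ✗
  density (ρ = m/V): kg/m³  ✗
  pressure (P = F/A): kg/(m·s²)  ✓ matches

Only pressure has units kg/(m·s²).

Answer: pressure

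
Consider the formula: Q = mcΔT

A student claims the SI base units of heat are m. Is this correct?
Units of each symbol in Q = mcΔT:
  m (mass): kg
  c (specific heat capacity, in J/(kg·K)): m²/(s²·K)
  ΔT (temperature change): K

Multiplying the contributions: [kg] · [m²/(s²·K)] · [K]
Adding exponents of each base unit: kg: 1, m: 2, s: -2
SI base units of heat: kg·m²/s²

The claimed units m (exponents m: 1) do not match the derived units kg·m²/s² (exponents kg: 1, m: 2, s: -2), so the claim is incorrect.

Answer: No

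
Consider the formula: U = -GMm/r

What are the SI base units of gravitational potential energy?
Units of each symbol in U = -GMm/r:
  G (gravitational constant): m³/(kg·s²)
  M (mass): kg
  m (mass): kg
  r (distance): m  → in the denominator, contributes 1/m
  The minus sign does not affect the units.

Multiplying the contributions: [m³/(kg·s²)] · [kg] · [kg] · [1/m]
Adding exponents of each base unit: kg: 1, m: 2, s: -2
SI base units of gravitational potential energy: kg·m²/s²

Answer: kg·m²/s²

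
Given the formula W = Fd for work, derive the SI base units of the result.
Units of each symbol in W = Fd:
  F (force): kg·m/s²
  d (displacement): m

Multiplying the contributions: [kg·m/s²] · [m]
Adding exponents of each base unit: kg: 1, m: 2, s: -2
SI base units of work: kg·m²/s²

Answer: kg·m²/s²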